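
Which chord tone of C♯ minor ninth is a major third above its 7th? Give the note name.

Spelling the chord: C♯, E, G♯, B, D♯.
The 7th is B. A major third above B is D♯.
D♯ is the chord's 9th.

D#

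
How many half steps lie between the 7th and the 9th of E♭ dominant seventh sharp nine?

The chord tones of E♭7#9 are E♭ G B♭ D♭ F♯.
D♭ to F♯ is an augmented third: 5 semitones.

5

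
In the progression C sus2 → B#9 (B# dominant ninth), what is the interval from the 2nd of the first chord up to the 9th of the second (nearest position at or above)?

C sus2 has D as its 2nd, and B#9 (B# dominant ninth) has C## as its 9th.
From D to C##: 12 semitones over a seventh = augmented.

augmented 7th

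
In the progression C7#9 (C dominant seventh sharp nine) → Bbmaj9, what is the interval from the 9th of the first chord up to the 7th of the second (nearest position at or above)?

C7#9 (C dominant seventh sharp nine) has D# as its 9th, and Bbmaj9 has A as its 7th.
D# up to A is 6 semitones, a half step narrower than a perfect fifth, so the interval is diminished.

diminished fifth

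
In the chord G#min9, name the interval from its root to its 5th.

G#min9 (G# minor ninth) is spelled G#, B, D#, F#, A#.
So we need the interval from G# up to D#.
G# up to D# spans 5 letter names and 7 semitones — a perfect fifth.

perfect fifth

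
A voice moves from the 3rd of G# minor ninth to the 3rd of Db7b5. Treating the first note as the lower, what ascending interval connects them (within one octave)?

G# minor ninth has B as its 3rd, and Db7b5 has F as its 3rd.
5 letter names make it a fifth; at 6 semitones (a half step narrower than perfect) the quality is diminished.

diminished fifth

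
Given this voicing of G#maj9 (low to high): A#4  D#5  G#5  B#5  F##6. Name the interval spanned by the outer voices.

The outer voices are A#4 and F##6.
A# up to F## spans 13 letter names and 21 semitones — a major thirteenth.

major thirteenth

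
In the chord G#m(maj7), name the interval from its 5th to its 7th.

G#mM7 is spelled G#, B, D#, F##.
5th = D#; 7th = F##.
D# up to F## spans 3 letter names and 4 semitones — a major third.

M3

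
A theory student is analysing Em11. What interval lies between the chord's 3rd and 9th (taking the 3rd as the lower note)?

major seventh

Spelling the chord: E, G, B, D, F♯, A.
3rd = G; 9th = F♯.
G up to F♯ spans 7 letter names and 11 semitones — a major seventh.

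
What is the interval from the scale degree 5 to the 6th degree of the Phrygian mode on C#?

C# phrygian: C# D E F# G# A B.
The scale degree 5 is G# and the 6th scale degree is A.
2 letter names make it a second; at 1 semitone (a half step narrower than major) the quality is minor.

minor second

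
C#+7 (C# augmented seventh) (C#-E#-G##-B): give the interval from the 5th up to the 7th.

5th = G##; 7th = B.
3 letter names make it a third; at 2 semitones (a whole step narrower than major) the quality is diminished.

diminished third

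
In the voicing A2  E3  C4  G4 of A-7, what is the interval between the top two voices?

Those voices are C4 and G4.
C up to G spans 5 letter names and 7 semitones — a perfect fifth.

P5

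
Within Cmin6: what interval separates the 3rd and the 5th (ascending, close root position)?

major third

Cm6 is spelled C-Eb-G-A.
So we need the interval from Eb up to G.
Eb up to G spans 3 letter names and 4 semitones — a major third.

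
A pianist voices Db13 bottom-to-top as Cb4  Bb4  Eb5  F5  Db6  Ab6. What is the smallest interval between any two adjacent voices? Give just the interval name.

major second

Adjacent intervals: Cb4→Bb4 = major seventh; Bb4→Eb5 = perfect fourth; Eb5→F5 = major second; F5→Db6 = minor sixth; Db6→Ab6 = perfect fifth.
The smallest is Eb5 to F5, a major second (2 semitones).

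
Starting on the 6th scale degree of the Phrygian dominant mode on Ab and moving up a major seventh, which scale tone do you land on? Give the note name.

Eb

The scale is Ab Bbb C Db Eb Fb Gb.
The 6th scale degree is Fb; a major seventh above that is Eb — scale degree 5.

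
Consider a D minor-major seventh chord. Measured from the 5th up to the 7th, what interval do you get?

major 3rd

The chord tones of DmM7 (D minor-major seventh) are D F A C♯.
So we need the interval from A up to C♯.
Counting 3 letters and 4 half steps from A gives a major third.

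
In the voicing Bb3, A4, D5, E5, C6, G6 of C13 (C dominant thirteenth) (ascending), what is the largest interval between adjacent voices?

M7

Adjacent intervals: Bb3→A4 = major seventh; A4→D5 = perfect fourth; D5→E5 = major second; E5→C6 = minor sixth; C6→G6 = perfect fifth.
The largest is Bb3 to A4, a major seventh (11 semitones).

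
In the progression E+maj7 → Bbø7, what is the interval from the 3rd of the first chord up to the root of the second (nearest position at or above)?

diminished 3rd

The 3rd of E+maj7 is G#; the root of Bbø7 is Bb.
From G# to Bb: 2 semitones over a third = diminished.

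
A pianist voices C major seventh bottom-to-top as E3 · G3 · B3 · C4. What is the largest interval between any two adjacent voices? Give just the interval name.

Adjacent intervals: E3→G3 = minor third; G3→B3 = major third; B3→C4 = minor second.
The largest is G3 to B3, a major third (4 semitones).

major third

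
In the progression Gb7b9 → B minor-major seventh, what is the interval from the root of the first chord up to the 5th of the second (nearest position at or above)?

The root of Gb7b9 is Gb; the 5th of B minor-major seventh is F#.
Gb up to F# is 12 semitones, a half step wider than a major seventh, so the interval is augmented.

A7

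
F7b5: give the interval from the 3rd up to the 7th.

Spelling the chord: F-A-C♭-E♭.
That puts A below E♭.
From A to E♭: 6 semitones over a fifth = diminished.

diminished fifth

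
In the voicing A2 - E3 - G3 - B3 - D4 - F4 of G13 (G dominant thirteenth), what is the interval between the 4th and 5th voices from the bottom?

Those voices are B3 and D4.
B up to D is 3 semitones, a half step narrower than a major third, so the interval is minor.

minor third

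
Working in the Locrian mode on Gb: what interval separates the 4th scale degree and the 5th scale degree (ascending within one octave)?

minor second

The scale runs Gb Abb Bbb Cb Dbb Ebb Fb.
4th scale degree = Cb; 5th degree = Dbb.
From Cb to Dbb: 1 semitone over a second = minor.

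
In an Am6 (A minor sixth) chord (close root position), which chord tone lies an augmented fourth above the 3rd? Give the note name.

F#

Spelling the chord: A-C-E-F#.
The 3rd is C. An augmented fourth above C is F#.
F# is the chord's 6th.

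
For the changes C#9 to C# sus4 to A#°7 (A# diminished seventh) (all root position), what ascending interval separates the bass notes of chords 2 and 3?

major 6th

The roots are C# and A#.
Counting 6 letters and 9 half steps from C# gives a major sixth.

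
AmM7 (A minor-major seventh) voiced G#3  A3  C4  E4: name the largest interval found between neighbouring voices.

Adjacent intervals: G#3→A3 = minor second; A3→C4 = minor third; C4→E4 = major third.
The largest is C4 to E4, a major third (4 semitones).

major third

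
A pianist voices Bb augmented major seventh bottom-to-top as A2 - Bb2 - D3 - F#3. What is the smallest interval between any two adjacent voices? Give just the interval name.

minor second

Adjacent intervals: A2→Bb2 = minor second; Bb2→D3 = major third; D3→F#3 = major third.
The smallest is A2 to Bb2, a minor second (1 semitone).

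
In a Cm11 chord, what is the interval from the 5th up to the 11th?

Spelling the chord: C-Eb-G-Bb-D-F.
That puts G below F.
G up to F is 10 semitones, a half step narrower than a major seventh, so the interval is minor.

minor seventh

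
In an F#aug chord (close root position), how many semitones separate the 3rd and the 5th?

4

F#aug (F# augmented) is spelled F#, A#, C##.
A# to C## is a major third: 4 semitones.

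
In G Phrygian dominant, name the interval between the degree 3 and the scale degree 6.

G phrygian dominant: G Ab B C D Eb F.
Degree 3 = B; degree 6 = Eb.
4 letter names make it a fourth; at 4 semitones (a half step narrower than perfect) the quality is diminished.

d4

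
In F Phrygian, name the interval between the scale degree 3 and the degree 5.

M3

The scale runs F G♭ A♭ B♭ C D♭ E♭.
That puts A♭ below C.
Counting 3 letters and 4 half steps from A♭ gives a major third.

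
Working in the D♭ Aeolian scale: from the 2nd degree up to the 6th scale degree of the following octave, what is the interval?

D♭ natural minor: D♭ E♭ F♭ G♭ A♭ B𝄫 C♭.
So we need the interval from E♭ up to B𝄫.
12 letter names make it a twelfth; at 18 semitones (a half step narrower than perfect) the quality is diminished.

diminished 12th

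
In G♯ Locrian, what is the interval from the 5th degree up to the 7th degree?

G♯ locrian: G♯ A B C♯ D E F♯.
The 5th degree is D and the 7th scale degree is F♯.
From D to F♯ is 4 semitones, exactly the major third.

major third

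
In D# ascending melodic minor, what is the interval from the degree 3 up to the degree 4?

major 2nd

The scale runs D# E# F# G# A# B# C##.
Degree 3 = F#; 4th scale degree = G#.
From F# to G# is 2 semitones, exactly the major second.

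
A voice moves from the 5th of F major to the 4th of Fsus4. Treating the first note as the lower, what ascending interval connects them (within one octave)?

m7

F major has C as its 5th, and Fsus4 has Bb as its 4th.
From C to Bb: 10 semitones over a seventh = minor.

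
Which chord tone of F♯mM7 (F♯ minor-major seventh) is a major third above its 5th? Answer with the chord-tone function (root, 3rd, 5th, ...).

The chord tones of F♯m(maj7) are F♯-A-C♯-E♯.
The 5th is C♯. A major third above C♯ is E♯.
E♯ is the chord's 7th.

7th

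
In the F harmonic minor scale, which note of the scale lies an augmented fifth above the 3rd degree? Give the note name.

The scale is F G Ab Bb C Db E.
The 3rd degree is Ab; an augmented fifth above that is E — scale degree 7.

E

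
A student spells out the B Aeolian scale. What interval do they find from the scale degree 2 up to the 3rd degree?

B natural minor: B C# D E F# G A.
That puts C# below D.
C# up to D is 1 semitone, a half step narrower than a major second, so the interval is minor.

minor second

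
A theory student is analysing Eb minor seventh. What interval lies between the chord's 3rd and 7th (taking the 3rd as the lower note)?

Ebm7: Eb–Gb–Bb–Db.
3rd = Gb; 7th = Db.
Gb up to Db spans 5 letter names and 7 semitones — a perfect fifth.

perfect 5th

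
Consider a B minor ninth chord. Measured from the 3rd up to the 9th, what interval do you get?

M7

Spelling the chord: B, D, F#, A, C#.
3rd = D; 9th = C#.
D up to C# spans 7 letter names and 11 semitones — a major seventh.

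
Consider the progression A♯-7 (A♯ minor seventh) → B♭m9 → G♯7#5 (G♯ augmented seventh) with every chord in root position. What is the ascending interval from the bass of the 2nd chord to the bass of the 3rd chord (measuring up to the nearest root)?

augmented sixth

The roots are B♭ and G♯.
From B♭ to G♯: 10 semitones over a sixth = augmented.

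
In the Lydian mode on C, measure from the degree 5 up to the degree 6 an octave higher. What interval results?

Spelling the Lydian mode on C: C D E F# G A B.
That puts G below A.
From G to A is 14 semitones, exactly the major ninth.

M9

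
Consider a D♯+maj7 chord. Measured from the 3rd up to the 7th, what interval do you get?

D♯+maj7 (D♯ augmented major seventh) is spelled D♯-F𝄪-A𝄪-C𝄪.
So we need the interval from F𝄪 up to C𝄪.
Counting 5 letters and 7 half steps from F𝄪 gives a perfect fifth.

P5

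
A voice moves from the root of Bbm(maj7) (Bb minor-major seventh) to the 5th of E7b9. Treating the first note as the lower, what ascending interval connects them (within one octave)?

augmented unison

Bbm(maj7) (Bb minor-major seventh) has Bb as its root, and E7b9 has B as its 5th.
Bb up to B is 1 semitone, a half step wider than a perfect unison, so the interval is augmented.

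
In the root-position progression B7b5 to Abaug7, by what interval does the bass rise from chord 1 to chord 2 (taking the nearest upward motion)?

diminished seventh

The roots are B and Ab.
B up to Ab is 9 semitones, a whole step narrower than a major seventh, so the interval is diminished.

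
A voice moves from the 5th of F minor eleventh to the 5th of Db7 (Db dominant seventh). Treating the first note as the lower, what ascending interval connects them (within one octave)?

The 5th of F minor eleventh is C; the 5th of Db7 (Db dominant seventh) is Ab.
C up to Ab is 8 semitones, a half step narrower than a major sixth, so the interval is minor.

minor sixth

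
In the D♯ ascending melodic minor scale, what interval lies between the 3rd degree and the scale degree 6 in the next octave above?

The scale runs D♯ E♯ F♯ G♯ A♯ B♯ C𝄪.
The 3rd degree is F♯ and the 6th scale degree (up an octave) is B♯.
11 letter names make it an eleventh; at 18 semitones (a half step wider than perfect) the quality is augmented.

A11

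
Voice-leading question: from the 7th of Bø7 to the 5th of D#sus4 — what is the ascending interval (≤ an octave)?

augmented 1st

Bø7 has A as its 7th, and D#sus4 has A# as its 5th.
A up to A# is 1 semitone, a half step wider than a perfect unison, so the interval is augmented.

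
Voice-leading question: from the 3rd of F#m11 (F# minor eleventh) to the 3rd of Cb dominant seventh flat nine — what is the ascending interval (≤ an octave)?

F#m11 (F# minor eleventh) has A as its 3rd, and Cb dominant seventh flat nine has Eb as its 3rd.
5 letter names make it a fifth; at 6 semitones (a half step narrower than perfect) the quality is diminished.

diminished 5th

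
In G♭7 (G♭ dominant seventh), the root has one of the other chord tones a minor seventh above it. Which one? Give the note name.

Fb

Spelling the chord: G♭ B♭ D♭ F♭.
The root is G♭. A minor seventh above G♭ is F♭.
F♭ is the chord's 7th.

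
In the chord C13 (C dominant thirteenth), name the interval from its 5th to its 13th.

C13: C–E–G–Bb–D–A.
So we need the interval from G up to A.
From G to A is 14 semitones, exactly the major ninth.

M9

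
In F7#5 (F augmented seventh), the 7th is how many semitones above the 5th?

F+7 (F augmented seventh) is spelled F, A, C#, Eb.
C# to Eb is a diminished third: 2 semitones.

2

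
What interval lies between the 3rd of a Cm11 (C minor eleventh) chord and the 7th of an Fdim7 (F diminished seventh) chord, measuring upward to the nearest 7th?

diminished octave

Cm11 (C minor eleventh) has Eb as its 3rd, and Fdim7 (F diminished seventh) has Ebb as its 7th.
From Eb to Ebb: 11 semitones over an octave = diminished.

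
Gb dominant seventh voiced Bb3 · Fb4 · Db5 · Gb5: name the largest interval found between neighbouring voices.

M6

Adjacent intervals: Bb3→Fb4 = diminished fifth; Fb4→Db5 = major sixth; Db5→Gb5 = perfect fourth.
The largest is Fb4 to Db5, a major sixth (9 semitones).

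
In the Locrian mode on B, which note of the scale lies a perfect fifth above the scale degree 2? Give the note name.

G

The scale is B C D E F G A.
The scale degree 2 is C; a perfect fifth above that is G — scale degree 6.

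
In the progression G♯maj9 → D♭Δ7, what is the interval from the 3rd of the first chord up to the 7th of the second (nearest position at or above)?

The 3rd of G♯maj9 is B♯; the 7th of D♭Δ7 is C.
B♯ up to C is 0 semitones, a whole step narrower than a major second, so the interval is diminished.

diminished second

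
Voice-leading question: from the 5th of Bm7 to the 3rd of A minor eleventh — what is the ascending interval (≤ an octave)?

diminished fifth

The 5th of Bm7 is F#; the 3rd of A minor eleventh is C.
F# up to C is 6 semitones, a half step narrower than a perfect fifth, so the interval is diminished.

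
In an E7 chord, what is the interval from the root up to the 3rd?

Spelling the chord: E–G♯–B–D.
So we need the interval from E up to G♯.
From E to G♯ is 4 semitones, exactly the major third.

major third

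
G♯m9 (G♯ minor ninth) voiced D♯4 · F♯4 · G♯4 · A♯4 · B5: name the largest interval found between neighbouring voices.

Adjacent intervals: D♯4→F♯4 = minor third; F♯4→G♯4 = major second; G♯4→A♯4 = major second; A♯4→B5 = minor ninth.
The largest is A♯4 to B5, a minor ninth (13 semitones).

m9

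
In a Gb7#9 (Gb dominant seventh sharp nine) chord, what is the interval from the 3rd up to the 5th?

minor third

Gb7#9 is spelled Gb, Bb, Db, Fb, A.
That puts Bb below Db.
From Bb to Db: 3 semitones over a third = minor.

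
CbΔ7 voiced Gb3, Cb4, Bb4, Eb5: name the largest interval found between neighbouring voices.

major 7th

Adjacent intervals: Gb3→Cb4 = perfect fourth; Cb4→Bb4 = major seventh; Bb4→Eb5 = perfect fourth.
The largest is Cb4 to Bb4, a major seventh (11 semitones).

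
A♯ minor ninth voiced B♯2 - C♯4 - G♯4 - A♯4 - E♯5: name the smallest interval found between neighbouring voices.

Adjacent intervals: B♯2→C♯4 = minor ninth; C♯4→G♯4 = perfect fifth; G♯4→A♯4 = major second; A♯4→E♯5 = perfect fifth.
The smallest is G♯4 to A♯4, a major second (2 semitones).

major second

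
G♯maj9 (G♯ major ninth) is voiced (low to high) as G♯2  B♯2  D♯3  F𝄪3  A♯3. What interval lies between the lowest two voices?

M3

Those voices are G♯2 and B♯2.
Counting 3 letters and 4 half steps from G♯ gives a major third.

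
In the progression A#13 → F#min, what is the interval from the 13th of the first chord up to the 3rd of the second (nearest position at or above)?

The 13th of A#13 is F##; the 3rd of F#min is A.
F## up to A is 2 semitones, a whole step narrower than a major third, so the interval is diminished.

d3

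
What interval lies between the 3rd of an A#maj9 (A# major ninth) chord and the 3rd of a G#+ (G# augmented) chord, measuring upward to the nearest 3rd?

The 3rd of A#maj9 (A# major ninth) is C##; the 3rd of G#+ (G# augmented) is B#.
C## up to B# is 10 semitones, a half step narrower than a major seventh, so the interval is minor.

minor 7th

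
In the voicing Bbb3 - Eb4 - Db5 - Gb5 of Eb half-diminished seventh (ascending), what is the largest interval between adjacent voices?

minor 7th

Adjacent intervals: Bbb3→Eb4 = augmented fourth; Eb4→Db5 = minor seventh; Db5→Gb5 = perfect fourth.
The largest is Eb4 to Db5, a minor seventh (10 semitones).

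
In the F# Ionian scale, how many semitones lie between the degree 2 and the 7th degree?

9

The scale is F# G# A# B C# D# E#.
G# up to E# is a major sixth — 9 semitones.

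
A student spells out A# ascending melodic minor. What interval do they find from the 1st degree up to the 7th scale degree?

M7

The scale runs A# B# C# D# E# F## G##.
The 1st degree is A# and the degree 7 is G##.
A# up to G## spans 7 letter names and 11 semitones — a major seventh.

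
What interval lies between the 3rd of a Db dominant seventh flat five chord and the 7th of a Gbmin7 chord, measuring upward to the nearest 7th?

Db dominant seventh flat five has F as its 3rd, and Gbmin7 has Fb as its 7th.
8 letter names make it an octave; at 11 semitones (a half step narrower than perfect) the quality is diminished.

diminished octave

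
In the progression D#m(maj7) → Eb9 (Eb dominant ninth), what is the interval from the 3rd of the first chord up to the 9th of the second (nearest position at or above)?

D#m(maj7) has F# as its 3rd, and Eb9 (Eb dominant ninth) has F as its 9th.
F# up to F is 11 semitones, a half step narrower than a perfect octave, so the interval is diminished.

d8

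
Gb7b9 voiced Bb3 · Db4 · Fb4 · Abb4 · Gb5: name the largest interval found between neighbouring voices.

major seventh

Adjacent intervals: Bb3→Db4 = minor third; Db4→Fb4 = minor third; Fb4→Abb4 = minor third; Abb4→Gb5 = major seventh.
The largest is Abb4 to Gb5, a major seventh (11 semitones).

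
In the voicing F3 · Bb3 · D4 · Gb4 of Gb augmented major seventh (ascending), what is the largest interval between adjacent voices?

P4

Adjacent intervals: F3→Bb3 = perfect fourth; Bb3→D4 = major third; D4→Gb4 = diminished fourth.
The largest is F3 to Bb3, a perfect fourth (5 semitones).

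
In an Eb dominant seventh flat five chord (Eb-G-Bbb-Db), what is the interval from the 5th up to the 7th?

major 3rd

The 5th is Bbb and the 7th is Db.
From Bbb to Db is 4 semitones, exactly the major third.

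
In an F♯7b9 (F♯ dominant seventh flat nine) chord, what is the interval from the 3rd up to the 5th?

F♯7b9 (F♯ dominant seventh flat nine): F♯ A♯ C♯ E G.
So we need the interval from A♯ up to C♯.
A♯ up to C♯ is 3 semitones, a half step narrower than a major third, so the interval is minor.

m3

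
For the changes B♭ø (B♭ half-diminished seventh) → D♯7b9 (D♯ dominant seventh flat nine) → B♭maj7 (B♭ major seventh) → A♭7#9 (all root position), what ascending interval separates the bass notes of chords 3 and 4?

m7

The roots are B♭ and A♭.
From B♭ to A♭: 10 semitones over a seventh = minor.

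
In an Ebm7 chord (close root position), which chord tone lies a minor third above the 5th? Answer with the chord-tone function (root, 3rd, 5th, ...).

Spelling the chord: Eb–Gb–Bb–Db.
The 5th is Bb. A minor third above Bb is Db.
Db is the chord's 7th.

7th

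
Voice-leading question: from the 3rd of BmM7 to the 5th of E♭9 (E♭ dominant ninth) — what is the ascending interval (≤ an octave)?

minor 6th

The 3rd of BmM7 is D; the 5th of E♭9 (E♭ dominant ninth) is B♭.
From D to B♭: 8 semitones over a sixth = minor.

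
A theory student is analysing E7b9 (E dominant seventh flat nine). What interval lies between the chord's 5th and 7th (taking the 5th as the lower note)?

minor third

E7b9 is spelled E-G♯-B-D-F.
The 5th is B and the 7th is D.
From B to D: 3 semitones over a third = minor.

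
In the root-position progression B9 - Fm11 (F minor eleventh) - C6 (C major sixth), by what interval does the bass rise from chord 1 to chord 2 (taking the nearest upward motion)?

The roots are B and F.
B up to F is 6 semitones, a half step narrower than a perfect fifth, so the interval is diminished.

diminished 5th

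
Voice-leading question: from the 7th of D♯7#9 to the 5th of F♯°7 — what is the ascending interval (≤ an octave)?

The 7th of D♯7#9 is C♯; the 5th of F♯°7 is C.
From C♯ to C: 11 semitones over an octave = diminished.

diminished octave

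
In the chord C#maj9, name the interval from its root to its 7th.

Spelling the chord: C#-E#-G#-B#-D#.
The root is C# and the 7th is B#.
From C# to B# is 11 semitones, exactly the major seventh.

major seventh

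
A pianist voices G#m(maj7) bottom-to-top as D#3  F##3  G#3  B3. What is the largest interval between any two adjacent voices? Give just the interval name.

major third

Adjacent intervals: D#3→F##3 = major third; F##3→G#3 = minor second; G#3→B3 = minor third.
The largest is D#3 to F##3, a major third (4 semitones).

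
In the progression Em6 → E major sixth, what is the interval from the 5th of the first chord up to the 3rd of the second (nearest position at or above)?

The 5th of Em6 is B; the 3rd of E major sixth is G#.
From B to G# is 9 semitones, exactly the major sixth.

major 6th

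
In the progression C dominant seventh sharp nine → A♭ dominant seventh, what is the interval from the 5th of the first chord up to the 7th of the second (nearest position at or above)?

The 5th of C dominant seventh sharp nine is G; the 7th of A♭ dominant seventh is G♭.
From G to G♭: 11 semitones over an octave = diminished.

diminished 8th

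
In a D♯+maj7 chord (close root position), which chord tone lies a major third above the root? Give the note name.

D♯+maj7 (D♯ augmented major seventh): D♯, F𝄪, A𝄪, C𝄪.
The root is D♯. A major third above D♯ is F𝄪.
F𝄪 is the chord's 3rd.

F##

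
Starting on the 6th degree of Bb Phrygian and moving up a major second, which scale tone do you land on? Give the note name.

The scale is Bb Cb Db Eb F Gb Ab.
The 6th degree is Gb; a major second above that is Ab — scale degree 7.

Ab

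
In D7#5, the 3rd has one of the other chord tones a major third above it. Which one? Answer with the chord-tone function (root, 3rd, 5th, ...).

D7#5: D F# A# C.
The 3rd is F#. A major third above F# is A#.
A# is the chord's 5th.

5th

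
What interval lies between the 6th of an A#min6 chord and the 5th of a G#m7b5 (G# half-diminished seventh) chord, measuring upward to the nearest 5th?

diminished 6th

The 6th of A#min6 is F##; the 5th of G#m7b5 (G# half-diminished seventh) is D.
F## up to D is 7 semitones, a whole step narrower than a major sixth, so the interval is diminished.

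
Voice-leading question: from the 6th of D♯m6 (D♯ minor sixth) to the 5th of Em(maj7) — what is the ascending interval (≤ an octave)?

The 6th of D♯m6 (D♯ minor sixth) is B♯; the 5th of Em(maj7) is B.
B♯ up to B is 11 semitones, a half step narrower than a perfect octave, so the interval is diminished.

diminished 8th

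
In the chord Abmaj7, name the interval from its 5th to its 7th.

M3

Abmaj7 (Ab major seventh) is spelled Ab C Eb G.
So we need the interval from Eb up to G.
From Eb to G is 4 semitones, exactly the major third.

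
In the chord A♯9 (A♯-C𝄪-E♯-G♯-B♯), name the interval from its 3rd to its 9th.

minor seventh

3rd = C𝄪; 9th = B♯.
From C𝄪 to B♯: 10 semitones over a seventh = minor.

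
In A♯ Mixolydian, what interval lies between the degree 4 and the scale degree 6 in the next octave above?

major tenth

Spelling A♯ Mixolydian: A♯ B♯ C𝄪 D♯ E♯ F𝄪 G♯.
Degree 4 = D♯; scale degree 6 (up an octave) = F𝄪.
D♯ up to F𝄪 spans 10 letter names and 16 semitones — a major tenth.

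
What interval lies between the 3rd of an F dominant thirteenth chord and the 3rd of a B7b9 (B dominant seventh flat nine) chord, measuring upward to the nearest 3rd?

F dominant thirteenth has A as its 3rd, and B7b9 (B dominant seventh flat nine) has D# as its 3rd.
From A to D#: 6 semitones over a fourth = augmented.

A4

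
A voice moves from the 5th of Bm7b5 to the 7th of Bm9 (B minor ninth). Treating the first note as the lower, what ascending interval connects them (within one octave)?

The 5th of Bm7b5 is F; the 7th of Bm9 (B minor ninth) is A.
Counting 3 letters and 4 half steps from F gives a major third.

M3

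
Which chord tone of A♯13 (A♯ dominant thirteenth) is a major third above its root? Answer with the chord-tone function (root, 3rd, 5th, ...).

Spelling the chord: A♯-C𝄪-E♯-G♯-B♯-F𝄪.
The root is A♯. A major third above A♯ is C𝄪.
C𝄪 is the chord's 3rd.

3rd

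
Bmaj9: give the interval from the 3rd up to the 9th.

Bmaj9: B D# F# A# C#.
That puts D# below C#.
From D# to C#: 10 semitones over a seventh = minor.

minor 7th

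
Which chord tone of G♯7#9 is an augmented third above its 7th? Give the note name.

The chord tones of G♯7#9 (G♯ dominant seventh sharp nine) are G♯, B♯, D♯, F♯, A𝄪.
The 7th is F♯. An augmented third above F♯ is A𝄪.
A𝄪 is the chord's 9th.

A##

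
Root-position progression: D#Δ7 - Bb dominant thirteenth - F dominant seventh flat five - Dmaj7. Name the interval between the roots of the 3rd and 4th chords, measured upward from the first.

major sixth

The roots are F and D.
F up to D spans 6 letter names and 9 semitones — a major sixth.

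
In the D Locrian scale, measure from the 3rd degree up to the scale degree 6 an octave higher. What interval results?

P11

D locrian: D E♭ F G A♭ B♭ C.
That puts F below B♭.
Counting 11 letters and 17 half steps from F gives a perfect eleventh.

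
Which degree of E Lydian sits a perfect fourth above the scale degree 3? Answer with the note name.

C#

The scale is E F♯ G♯ A♯ B C♯ D♯.
The scale degree 3 is G♯; a perfect fourth above that is C♯ — scale degree 6.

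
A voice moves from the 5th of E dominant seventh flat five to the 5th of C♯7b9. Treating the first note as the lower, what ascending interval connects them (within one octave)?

augmented sixth

E dominant seventh flat five has B♭ as its 5th, and C♯7b9 has G♯ as its 5th.
6 letter names make it a sixth; at 10 semitones (a half step wider than major) the quality is augmented.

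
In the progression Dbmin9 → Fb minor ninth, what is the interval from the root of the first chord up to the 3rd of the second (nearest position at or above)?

Dbmin9 has Db as its root, and Fb minor ninth has Abb as its 3rd.
5 letter names make it a fifth; at 6 semitones (a half step narrower than perfect) the quality is diminished.

diminished fifth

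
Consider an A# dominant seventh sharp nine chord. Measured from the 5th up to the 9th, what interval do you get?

Spelling the chord: A#-C##-E#-G#-B##.
So we need the interval from E# up to B##.
5 letter names make it a fifth; at 8 semitones (a half step wider than perfect) the quality is augmented.

augmented fifth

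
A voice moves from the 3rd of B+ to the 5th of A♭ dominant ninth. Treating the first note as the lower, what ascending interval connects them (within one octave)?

d2

B+ has D♯ as its 3rd, and A♭ dominant ninth has E♭ as its 5th.
2 letter names make it a second; at 0 semitones (a whole step narrower than major) the quality is diminished.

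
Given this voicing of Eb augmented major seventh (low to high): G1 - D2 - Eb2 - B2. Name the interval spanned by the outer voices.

The outer voices are G1 and B2.
Counting 10 letters and 16 half steps from G gives a major tenth.

major 10th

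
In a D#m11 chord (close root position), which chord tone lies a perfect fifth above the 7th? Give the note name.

D#m11 is spelled D#-F#-A#-C#-E#-G#.
The 7th is C#. A perfect fifth above C# is G#.
G# is the chord's 11th.

G#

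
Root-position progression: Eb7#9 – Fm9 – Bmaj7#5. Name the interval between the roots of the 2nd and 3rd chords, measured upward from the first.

The roots are F and B.
From F to B: 6 semitones over a fourth = augmented.

augmented fourth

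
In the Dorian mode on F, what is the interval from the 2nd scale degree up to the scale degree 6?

perfect fifth

F dorian: F G Ab Bb C D Eb.
2nd scale degree = G; degree 6 = D.
Counting 5 letters and 7 half steps from G gives a perfect fifth.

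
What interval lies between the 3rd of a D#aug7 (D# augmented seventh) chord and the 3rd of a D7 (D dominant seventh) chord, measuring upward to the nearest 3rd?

D#aug7 (D# augmented seventh) has F## as its 3rd, and D7 (D dominant seventh) has F# as its 3rd.
From F## to F#: 11 semitones over an octave = diminished.

diminished 8th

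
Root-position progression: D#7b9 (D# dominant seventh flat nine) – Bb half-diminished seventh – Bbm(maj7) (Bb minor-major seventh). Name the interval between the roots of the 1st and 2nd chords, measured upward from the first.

The roots are D# and Bb.
6 letter names make it a sixth; at 7 semitones (a whole step narrower than major) the quality is diminished.

diminished 6th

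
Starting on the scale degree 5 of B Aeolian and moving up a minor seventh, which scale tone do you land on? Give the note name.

The scale is B C# D E F# G A.
The scale degree 5 is F#; a minor seventh above that is E — scale degree 4.

E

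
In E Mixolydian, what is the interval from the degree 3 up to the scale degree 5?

Spelling E Mixolydian: E F# G# A B C# D.
Degree 3 = G#; 5th scale degree = B.
G# up to B is 3 semitones, a half step narrower than a major third, so the interval is minor.

minor third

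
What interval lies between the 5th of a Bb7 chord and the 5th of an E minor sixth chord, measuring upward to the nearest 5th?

augmented fourth

Bb7 has F as its 5th, and E minor sixth has B as its 5th.
F up to B is 6 semitones, a half step wider than a perfect fourth, so the interval is augmented.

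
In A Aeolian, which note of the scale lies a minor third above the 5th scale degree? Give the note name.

G

The scale is A B C D E F G.
The 5th scale degree is E; a minor third above that is G — scale degree 7.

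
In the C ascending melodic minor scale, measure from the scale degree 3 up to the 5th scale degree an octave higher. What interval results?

The scale runs C D Eb F G A B.
That puts Eb below G.
Eb up to G spans 10 letter names and 16 semitones — a major tenth.

major tenth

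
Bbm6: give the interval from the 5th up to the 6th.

major second

Bbm6 (Bb minor sixth) is spelled Bb, Db, F, G.
So we need the interval from F up to G.
From F to G is 2 semitones, exactly the major second.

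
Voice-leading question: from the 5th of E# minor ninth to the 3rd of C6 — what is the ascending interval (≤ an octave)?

E# minor ninth has B# as its 5th, and C6 has E as its 3rd.
From B# to E: 4 semitones over a fourth = diminished.

diminished fourth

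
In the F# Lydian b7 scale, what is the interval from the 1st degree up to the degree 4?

augmented fourth

The scale runs F# G# A# B# C# D# E.
1st degree = F#; scale degree 4 = B#.
From F# to B#: 6 semitones over a fourth = augmented.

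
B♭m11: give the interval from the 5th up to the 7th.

B♭m11: B♭–D♭–F–A♭–C–E♭.
5th = F; 7th = A♭.
F up to A♭ is 3 semitones, a half step narrower than a major third, so the interval is minor.

minor third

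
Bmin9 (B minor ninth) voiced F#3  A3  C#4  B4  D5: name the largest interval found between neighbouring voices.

minor seventh

Adjacent intervals: F#3→A3 = minor third; A3→C#4 = major third; C#4→B4 = minor seventh; B4→D5 = minor third.
The largest is C#4 to B4, a minor seventh (10 semitones).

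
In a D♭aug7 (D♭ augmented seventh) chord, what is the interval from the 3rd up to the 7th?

The chord tones of D♭ augmented seventh are D♭ F A C♭.
The 3rd is F and the 7th is C♭.
5 letter names make it a fifth; at 6 semitones (a half step narrower than perfect) the quality is diminished.
That tritone between 3rd and 7th is what gives the dominant seventh its pull toward resolution.

diminished 5th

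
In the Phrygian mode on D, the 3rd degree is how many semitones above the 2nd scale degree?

2

The scale is D Eb F G A Bb C.
Eb up to F is a major second — 2 semitones.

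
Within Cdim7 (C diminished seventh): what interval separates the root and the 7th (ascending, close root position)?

diminished seventh

Spelling the chord: C, Eb, Gb, Bbb.
The root is C and the 7th is Bbb.
From C to Bbb: 9 semitones over a seventh = diminished.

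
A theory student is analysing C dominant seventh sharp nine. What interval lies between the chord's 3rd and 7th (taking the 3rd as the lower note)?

diminished fifth

Spelling the chord: C-E-G-Bb-D#.
The 3rd is E and the 7th is Bb.
5 letter names make it a fifth; at 6 semitones (a half step narrower than perfect) the quality is diminished.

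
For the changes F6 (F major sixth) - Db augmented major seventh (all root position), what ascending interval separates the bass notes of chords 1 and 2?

minor sixth

The roots are F and Db.
From F to Db: 8 semitones over a sixth = minor.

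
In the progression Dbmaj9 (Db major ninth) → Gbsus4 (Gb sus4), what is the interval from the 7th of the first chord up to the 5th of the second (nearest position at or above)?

Dbmaj9 (Db major ninth) has C as its 7th, and Gbsus4 (Gb sus4) has Db as its 5th.
From C to Db: 1 semitone over a second = minor.

minor 2nd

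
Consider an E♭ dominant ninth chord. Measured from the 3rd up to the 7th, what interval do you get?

The chord tones of E♭ dominant ninth are E♭-G-B♭-D♭-F.
3rd = G; 7th = D♭.
From G to D♭: 6 semitones over a fifth = diminished.
That tritone between 3rd and 7th is what gives the dominant seventh its pull toward resolution.

diminished fifth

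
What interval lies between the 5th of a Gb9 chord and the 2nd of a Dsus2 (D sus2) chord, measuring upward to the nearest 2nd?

augmented second

Gb9 has Db as its 5th, and Dsus2 (D sus2) has E as its 2nd.
From Db to E: 3 semitones over a second = augmented.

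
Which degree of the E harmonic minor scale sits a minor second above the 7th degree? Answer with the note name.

E

The scale is E F♯ G A B C D♯.
The 7th degree is D♯; a minor second above that is E — scale degree 1.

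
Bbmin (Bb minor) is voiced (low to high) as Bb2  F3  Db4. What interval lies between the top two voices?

minor 6th

Those voices are F3 and Db4.
F up to Db is 8 semitones, a half step narrower than a major sixth, so the interval is minor.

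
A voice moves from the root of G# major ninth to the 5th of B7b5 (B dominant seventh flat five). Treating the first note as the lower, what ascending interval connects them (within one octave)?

diminished seventh

The root of G# major ninth is G#; the 5th of B7b5 (B dominant seventh flat five) is F.
G# up to F is 9 semitones, a whole step narrower than a major seventh, so the interval is diminished.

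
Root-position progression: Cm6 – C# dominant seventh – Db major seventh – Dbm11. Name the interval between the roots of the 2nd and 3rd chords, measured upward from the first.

diminished second

The roots are C# and Db.
2 letter names make it a second; at 0 semitones (a whole step narrower than major) the quality is diminished.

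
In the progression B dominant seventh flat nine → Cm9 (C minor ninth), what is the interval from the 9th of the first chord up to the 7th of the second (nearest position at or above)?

The 9th of B dominant seventh flat nine is C; the 7th of Cm9 (C minor ninth) is Bb.
7 letter names make it a seventh; at 10 semitones (a half step narrower than major) the quality is minor.

minor seventh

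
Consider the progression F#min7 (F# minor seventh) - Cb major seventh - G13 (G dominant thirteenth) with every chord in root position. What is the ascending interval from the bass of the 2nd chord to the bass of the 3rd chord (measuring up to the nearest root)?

The roots are Cb and G.
Cb up to G is 8 semitones, a half step wider than a perfect fifth, so the interval is augmented.

augmented fifth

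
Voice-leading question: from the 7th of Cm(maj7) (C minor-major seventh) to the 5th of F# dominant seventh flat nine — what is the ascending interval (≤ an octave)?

major second

The 7th of Cm(maj7) (C minor-major seventh) is B; the 5th of F# dominant seventh flat nine is C#.
B up to C# spans 2 letter names and 2 semitones — a major second.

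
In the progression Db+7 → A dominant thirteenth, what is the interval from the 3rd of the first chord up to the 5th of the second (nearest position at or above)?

major 7th

The 3rd of Db+7 is F; the 5th of A dominant thirteenth is E.
From F to E is 11 semitones, exactly the major seventh.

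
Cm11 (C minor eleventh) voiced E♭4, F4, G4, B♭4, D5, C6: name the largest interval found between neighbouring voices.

Adjacent intervals: E♭4→F4 = major second; F4→G4 = major second; G4→B♭4 = minor third; B♭4→D5 = major third; D5→C6 = minor seventh.
The largest is D5 to C6, a minor seventh (10 semitones).

minor seventh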